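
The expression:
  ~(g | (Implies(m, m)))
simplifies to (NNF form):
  False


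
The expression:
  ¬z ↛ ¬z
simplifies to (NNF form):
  False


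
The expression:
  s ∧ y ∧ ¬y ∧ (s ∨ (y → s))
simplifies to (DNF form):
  False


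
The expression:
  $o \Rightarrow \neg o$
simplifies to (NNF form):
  $\neg o$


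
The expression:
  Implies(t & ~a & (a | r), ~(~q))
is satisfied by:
  {a: True, q: True, t: False, r: False}
  {a: True, t: False, q: False, r: False}
  {q: True, a: False, t: False, r: False}
  {a: False, t: False, q: False, r: False}
  {r: True, a: True, q: True, t: False}
  {r: True, a: True, t: False, q: False}
  {r: True, q: True, a: False, t: False}
  {r: True, a: False, t: False, q: False}
  {a: True, t: True, q: True, r: False}
  {a: True, t: True, r: False, q: False}
  {t: True, q: True, r: False, a: False}
  {t: True, r: False, q: False, a: False}
  {a: True, t: True, r: True, q: True}
  {a: True, t: True, r: True, q: False}
  {t: True, r: True, q: True, a: False}


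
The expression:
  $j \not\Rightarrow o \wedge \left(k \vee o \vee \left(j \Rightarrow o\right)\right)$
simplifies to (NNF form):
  $j \wedge k \wedge \neg o$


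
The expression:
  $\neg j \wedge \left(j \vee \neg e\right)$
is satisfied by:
  {e: False, j: False}


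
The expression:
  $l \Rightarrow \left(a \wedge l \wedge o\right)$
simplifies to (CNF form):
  $\left(a \vee \neg l\right) \wedge \left(o \vee \neg l\right)$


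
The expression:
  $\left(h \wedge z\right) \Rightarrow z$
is always true.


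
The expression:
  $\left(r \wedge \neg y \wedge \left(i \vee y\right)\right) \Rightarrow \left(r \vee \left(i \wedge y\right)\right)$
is always true.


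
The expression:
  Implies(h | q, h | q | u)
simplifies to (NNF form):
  True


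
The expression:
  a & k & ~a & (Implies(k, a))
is never true.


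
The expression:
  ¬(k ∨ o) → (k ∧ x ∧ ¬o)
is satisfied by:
  {k: True, o: True}
  {k: True, o: False}
  {o: True, k: False}


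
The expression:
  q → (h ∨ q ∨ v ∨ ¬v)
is always true.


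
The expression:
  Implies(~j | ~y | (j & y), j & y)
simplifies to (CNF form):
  j & y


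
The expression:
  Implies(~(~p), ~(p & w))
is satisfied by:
  {p: False, w: False}
  {w: True, p: False}
  {p: True, w: False}


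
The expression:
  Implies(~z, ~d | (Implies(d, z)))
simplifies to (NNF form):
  z | ~d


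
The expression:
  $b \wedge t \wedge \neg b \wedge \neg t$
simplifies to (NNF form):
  $\text{False}$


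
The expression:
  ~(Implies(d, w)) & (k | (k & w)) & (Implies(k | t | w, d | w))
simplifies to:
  d & k & ~w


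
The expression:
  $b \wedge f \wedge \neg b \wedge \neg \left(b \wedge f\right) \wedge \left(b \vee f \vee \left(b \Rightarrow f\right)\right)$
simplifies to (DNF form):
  $\text{False}$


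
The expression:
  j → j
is always true.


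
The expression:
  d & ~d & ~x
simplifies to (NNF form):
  False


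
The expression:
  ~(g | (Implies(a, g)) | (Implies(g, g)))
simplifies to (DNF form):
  False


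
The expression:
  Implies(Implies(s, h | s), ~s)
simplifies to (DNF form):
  ~s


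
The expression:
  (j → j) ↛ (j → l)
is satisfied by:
  {j: True, l: False}


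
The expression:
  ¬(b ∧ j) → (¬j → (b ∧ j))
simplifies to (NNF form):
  j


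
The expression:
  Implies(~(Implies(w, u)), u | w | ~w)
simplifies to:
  True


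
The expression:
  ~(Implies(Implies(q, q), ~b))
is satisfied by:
  {b: True}


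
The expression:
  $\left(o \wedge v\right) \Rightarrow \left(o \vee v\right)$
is always true.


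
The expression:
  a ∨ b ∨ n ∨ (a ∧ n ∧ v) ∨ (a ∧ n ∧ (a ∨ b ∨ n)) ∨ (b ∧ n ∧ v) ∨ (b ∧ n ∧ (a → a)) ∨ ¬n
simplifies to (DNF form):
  True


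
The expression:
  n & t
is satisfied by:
  {t: True, n: True}


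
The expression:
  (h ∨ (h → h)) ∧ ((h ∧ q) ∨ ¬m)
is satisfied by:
  {h: True, q: True, m: False}
  {h: True, q: False, m: False}
  {q: True, h: False, m: False}
  {h: False, q: False, m: False}
  {h: True, m: True, q: True}


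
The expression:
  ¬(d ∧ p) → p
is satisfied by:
  {p: True}


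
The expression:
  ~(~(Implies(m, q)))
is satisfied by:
  {q: True, m: False}
  {m: False, q: False}
  {m: True, q: True}


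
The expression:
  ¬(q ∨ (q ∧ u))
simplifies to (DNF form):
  ¬q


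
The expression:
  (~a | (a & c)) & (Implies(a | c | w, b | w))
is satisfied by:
  {b: True, c: True, w: True, a: False}
  {b: True, c: True, w: False, a: False}
  {c: True, w: True, b: False, a: False}
  {b: True, a: True, c: True, w: True}
  {b: True, a: True, c: True, w: False}
  {a: True, c: True, w: True, b: False}
  {b: True, w: True, c: False, a: False}
  {b: True, w: False, c: False, a: False}
  {w: True, b: False, c: False, a: False}
  {b: False, w: False, c: False, a: False}


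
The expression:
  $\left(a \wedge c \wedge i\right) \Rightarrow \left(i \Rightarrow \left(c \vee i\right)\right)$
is always true.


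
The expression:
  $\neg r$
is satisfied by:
  {r: False}


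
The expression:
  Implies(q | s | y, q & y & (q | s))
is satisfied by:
  {y: True, q: True, s: False}
  {y: True, q: True, s: True}
  {s: False, q: False, y: False}


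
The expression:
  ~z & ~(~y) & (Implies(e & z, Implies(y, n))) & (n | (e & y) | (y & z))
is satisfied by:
  {n: True, e: True, y: True, z: False}
  {n: True, y: True, e: False, z: False}
  {e: True, y: True, n: False, z: False}


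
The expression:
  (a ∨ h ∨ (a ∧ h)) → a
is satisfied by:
  {a: True, h: False}
  {h: False, a: False}
  {h: True, a: True}


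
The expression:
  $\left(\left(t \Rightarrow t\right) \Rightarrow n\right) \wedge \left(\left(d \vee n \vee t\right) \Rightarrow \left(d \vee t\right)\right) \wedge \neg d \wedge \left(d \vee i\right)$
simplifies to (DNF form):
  $i \wedge n \wedge t \wedge \neg d$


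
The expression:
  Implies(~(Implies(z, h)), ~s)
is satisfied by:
  {h: True, s: False, z: False}
  {s: False, z: False, h: False}
  {z: True, h: True, s: False}
  {z: True, s: False, h: False}
  {h: True, s: True, z: False}
  {s: True, h: False, z: False}
  {z: True, s: True, h: True}


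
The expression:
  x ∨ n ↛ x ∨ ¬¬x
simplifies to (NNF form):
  n ∨ x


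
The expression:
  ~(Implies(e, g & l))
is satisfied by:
  {e: True, l: False, g: False}
  {g: True, e: True, l: False}
  {l: True, e: True, g: False}


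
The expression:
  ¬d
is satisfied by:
  {d: False}


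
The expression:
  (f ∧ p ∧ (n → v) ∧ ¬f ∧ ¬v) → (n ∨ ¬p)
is always true.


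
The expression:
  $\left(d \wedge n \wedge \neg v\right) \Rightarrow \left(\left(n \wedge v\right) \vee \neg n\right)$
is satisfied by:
  {v: True, d: False, n: False}
  {v: False, d: False, n: False}
  {n: True, v: True, d: False}
  {n: True, v: False, d: False}
  {d: True, v: True, n: False}
  {d: True, v: False, n: False}
  {d: True, n: True, v: True}


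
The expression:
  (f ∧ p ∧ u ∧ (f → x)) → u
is always true.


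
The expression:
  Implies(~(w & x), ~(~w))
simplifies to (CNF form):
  w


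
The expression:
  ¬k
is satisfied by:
  {k: False}


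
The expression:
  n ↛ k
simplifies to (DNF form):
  n ∧ ¬k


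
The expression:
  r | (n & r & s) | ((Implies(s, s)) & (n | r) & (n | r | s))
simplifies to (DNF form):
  n | r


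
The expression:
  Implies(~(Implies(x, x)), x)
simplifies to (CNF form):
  True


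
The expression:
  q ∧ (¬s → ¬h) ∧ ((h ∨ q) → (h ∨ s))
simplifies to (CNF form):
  q ∧ s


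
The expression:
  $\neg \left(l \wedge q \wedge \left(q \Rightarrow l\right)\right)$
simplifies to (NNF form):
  $\neg l \vee \neg q$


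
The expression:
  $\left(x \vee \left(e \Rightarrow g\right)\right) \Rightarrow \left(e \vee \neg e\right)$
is always true.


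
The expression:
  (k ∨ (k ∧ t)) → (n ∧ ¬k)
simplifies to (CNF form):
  ¬k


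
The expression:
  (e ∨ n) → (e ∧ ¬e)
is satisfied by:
  {n: False, e: False}


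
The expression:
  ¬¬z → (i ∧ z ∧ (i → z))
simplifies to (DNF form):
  i ∨ ¬z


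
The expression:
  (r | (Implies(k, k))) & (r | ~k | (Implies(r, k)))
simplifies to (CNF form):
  True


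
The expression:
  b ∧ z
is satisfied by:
  {z: True, b: True}


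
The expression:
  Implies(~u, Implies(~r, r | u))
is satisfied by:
  {r: True, u: True}
  {r: True, u: False}
  {u: True, r: False}


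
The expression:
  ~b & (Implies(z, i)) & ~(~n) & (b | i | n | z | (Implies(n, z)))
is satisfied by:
  {n: True, i: True, z: False, b: False}
  {n: True, z: False, i: False, b: False}
  {n: True, i: True, z: True, b: False}


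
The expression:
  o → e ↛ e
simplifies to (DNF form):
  ¬o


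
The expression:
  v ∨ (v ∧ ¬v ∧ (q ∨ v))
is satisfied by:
  {v: True}


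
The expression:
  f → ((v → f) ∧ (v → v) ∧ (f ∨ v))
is always true.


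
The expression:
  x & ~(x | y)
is never true.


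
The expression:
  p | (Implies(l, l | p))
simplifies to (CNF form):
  True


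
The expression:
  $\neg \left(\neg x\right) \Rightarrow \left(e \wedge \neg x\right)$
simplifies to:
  $\neg x$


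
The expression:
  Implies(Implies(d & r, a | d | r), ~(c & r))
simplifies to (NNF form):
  ~c | ~r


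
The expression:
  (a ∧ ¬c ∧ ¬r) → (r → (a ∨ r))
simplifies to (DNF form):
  True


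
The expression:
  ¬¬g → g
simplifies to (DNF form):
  True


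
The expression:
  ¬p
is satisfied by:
  {p: False}


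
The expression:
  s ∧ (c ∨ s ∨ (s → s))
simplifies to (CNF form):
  s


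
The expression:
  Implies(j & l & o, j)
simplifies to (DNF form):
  True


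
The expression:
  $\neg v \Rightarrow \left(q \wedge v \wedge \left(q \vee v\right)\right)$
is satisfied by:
  {v: True}


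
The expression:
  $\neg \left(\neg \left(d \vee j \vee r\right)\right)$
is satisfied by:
  {r: True, d: True, j: True}
  {r: True, d: True, j: False}
  {r: True, j: True, d: False}
  {r: True, j: False, d: False}
  {d: True, j: True, r: False}
  {d: True, j: False, r: False}
  {j: True, d: False, r: False}


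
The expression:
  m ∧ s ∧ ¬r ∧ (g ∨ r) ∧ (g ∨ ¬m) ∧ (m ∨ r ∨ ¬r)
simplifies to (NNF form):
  g ∧ m ∧ s ∧ ¬r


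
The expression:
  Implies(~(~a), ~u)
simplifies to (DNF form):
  ~a | ~u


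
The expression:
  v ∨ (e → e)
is always true.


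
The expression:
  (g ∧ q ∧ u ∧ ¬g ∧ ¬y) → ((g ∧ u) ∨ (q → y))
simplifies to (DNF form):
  True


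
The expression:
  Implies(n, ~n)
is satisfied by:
  {n: False}


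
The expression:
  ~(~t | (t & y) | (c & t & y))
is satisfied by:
  {t: True, y: False}


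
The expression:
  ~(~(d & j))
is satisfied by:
  {j: True, d: True}


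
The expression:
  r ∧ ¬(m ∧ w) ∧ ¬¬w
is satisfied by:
  {w: True, r: True, m: False}


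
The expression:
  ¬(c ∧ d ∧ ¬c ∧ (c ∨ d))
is always true.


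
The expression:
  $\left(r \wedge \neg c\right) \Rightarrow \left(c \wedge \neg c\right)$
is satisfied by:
  {c: True, r: False}
  {r: False, c: False}
  {r: True, c: True}


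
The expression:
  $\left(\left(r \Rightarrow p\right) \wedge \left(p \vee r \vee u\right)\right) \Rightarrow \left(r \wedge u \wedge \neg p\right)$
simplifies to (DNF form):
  $\left(r \wedge \neg p\right) \vee \left(\neg p \wedge \neg u\right)$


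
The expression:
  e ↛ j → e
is always true.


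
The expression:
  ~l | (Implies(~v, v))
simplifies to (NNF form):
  v | ~l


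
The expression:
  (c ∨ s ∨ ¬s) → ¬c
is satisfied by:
  {c: False}


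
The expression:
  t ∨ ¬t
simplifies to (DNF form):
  True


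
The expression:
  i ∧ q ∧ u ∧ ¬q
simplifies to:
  False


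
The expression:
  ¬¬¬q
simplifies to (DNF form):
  ¬q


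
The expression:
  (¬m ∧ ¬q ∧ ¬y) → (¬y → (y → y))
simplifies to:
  True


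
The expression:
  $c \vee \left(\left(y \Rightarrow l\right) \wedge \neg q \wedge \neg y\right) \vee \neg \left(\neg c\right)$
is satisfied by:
  {c: True, q: False, y: False}
  {y: True, c: True, q: False}
  {c: True, q: True, y: False}
  {y: True, c: True, q: True}
  {y: False, q: False, c: False}


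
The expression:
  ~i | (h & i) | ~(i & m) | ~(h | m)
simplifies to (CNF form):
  h | ~i | ~m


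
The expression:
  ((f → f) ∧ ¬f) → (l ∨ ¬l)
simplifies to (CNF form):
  True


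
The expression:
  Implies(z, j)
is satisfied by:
  {j: True, z: False}
  {z: False, j: False}
  {z: True, j: True}


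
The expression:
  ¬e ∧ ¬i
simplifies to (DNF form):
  ¬e ∧ ¬i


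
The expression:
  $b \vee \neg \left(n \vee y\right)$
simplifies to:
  $b \vee \left(\neg n \wedge \neg y\right)$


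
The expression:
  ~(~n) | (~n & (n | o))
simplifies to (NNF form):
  n | o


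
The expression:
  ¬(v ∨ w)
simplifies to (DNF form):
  ¬v ∧ ¬w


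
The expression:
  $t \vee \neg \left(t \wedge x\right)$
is always true.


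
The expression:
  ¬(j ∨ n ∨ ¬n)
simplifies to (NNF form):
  False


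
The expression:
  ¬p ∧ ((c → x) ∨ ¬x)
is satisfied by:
  {p: False}


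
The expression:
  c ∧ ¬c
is never true.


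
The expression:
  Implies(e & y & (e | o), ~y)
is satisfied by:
  {e: False, y: False}
  {y: True, e: False}
  {e: True, y: False}


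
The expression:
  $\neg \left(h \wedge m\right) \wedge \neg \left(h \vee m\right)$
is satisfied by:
  {h: False, m: False}


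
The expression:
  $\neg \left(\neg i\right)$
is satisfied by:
  {i: True}


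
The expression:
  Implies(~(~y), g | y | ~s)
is always true.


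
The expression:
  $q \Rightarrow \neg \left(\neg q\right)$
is always true.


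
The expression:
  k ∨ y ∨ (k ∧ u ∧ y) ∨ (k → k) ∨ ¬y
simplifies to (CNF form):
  True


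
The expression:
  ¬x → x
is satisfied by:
  {x: True}


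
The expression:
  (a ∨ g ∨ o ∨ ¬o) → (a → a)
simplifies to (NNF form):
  True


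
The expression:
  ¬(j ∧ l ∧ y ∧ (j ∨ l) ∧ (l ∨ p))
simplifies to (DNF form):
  ¬j ∨ ¬l ∨ ¬y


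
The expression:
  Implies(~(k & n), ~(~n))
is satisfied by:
  {n: True}


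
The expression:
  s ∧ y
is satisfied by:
  {s: True, y: True}


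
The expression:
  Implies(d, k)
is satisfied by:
  {k: True, d: False}
  {d: False, k: False}
  {d: True, k: True}


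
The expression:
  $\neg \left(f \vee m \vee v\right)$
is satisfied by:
  {v: False, f: False, m: False}


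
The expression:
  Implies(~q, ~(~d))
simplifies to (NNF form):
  d | q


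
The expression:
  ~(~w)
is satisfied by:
  {w: True}


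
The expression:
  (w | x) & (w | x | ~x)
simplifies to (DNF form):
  w | x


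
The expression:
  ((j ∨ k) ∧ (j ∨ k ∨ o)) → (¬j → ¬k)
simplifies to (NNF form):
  j ∨ ¬k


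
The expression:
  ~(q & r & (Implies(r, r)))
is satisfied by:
  {q: False, r: False}
  {r: True, q: False}
  {q: True, r: False}


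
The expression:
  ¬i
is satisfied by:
  {i: False}


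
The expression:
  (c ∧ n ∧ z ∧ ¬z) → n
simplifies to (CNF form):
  True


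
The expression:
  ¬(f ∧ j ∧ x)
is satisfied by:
  {x: False, j: False, f: False}
  {f: True, x: False, j: False}
  {j: True, x: False, f: False}
  {f: True, j: True, x: False}
  {x: True, f: False, j: False}
  {f: True, x: True, j: False}
  {j: True, x: True, f: False}


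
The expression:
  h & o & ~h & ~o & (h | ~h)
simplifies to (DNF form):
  False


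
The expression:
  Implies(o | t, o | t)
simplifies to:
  True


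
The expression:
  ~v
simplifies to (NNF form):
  ~v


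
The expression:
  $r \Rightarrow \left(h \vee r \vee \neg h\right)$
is always true.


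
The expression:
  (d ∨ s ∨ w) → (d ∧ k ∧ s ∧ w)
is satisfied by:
  {k: True, d: False, w: False, s: False}
  {s: False, d: False, k: False, w: False}
  {w: True, s: True, k: True, d: True}


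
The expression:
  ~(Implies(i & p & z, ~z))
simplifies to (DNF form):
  i & p & z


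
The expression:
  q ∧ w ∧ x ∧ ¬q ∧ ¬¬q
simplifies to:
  False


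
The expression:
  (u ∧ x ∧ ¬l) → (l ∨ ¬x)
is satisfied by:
  {l: True, u: False, x: False}
  {u: False, x: False, l: False}
  {x: True, l: True, u: False}
  {x: True, u: False, l: False}
  {l: True, u: True, x: False}
  {u: True, l: False, x: False}
  {x: True, u: True, l: True}


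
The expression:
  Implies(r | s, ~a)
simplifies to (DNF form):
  ~a | (~r & ~s)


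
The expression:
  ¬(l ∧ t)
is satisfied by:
  {l: False, t: False}
  {t: True, l: False}
  {l: True, t: False}


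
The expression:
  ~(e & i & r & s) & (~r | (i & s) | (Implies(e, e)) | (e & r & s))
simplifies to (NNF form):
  ~e | ~i | ~r | ~s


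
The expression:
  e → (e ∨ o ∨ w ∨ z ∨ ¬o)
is always true.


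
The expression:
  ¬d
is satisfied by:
  {d: False}


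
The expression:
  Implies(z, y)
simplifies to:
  y | ~z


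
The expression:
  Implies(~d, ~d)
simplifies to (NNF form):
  True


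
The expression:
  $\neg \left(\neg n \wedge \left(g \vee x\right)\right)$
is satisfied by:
  {n: True, x: False, g: False}
  {n: True, g: True, x: False}
  {n: True, x: True, g: False}
  {n: True, g: True, x: True}
  {g: False, x: False, n: False}


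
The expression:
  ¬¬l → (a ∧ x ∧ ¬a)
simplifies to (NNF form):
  ¬l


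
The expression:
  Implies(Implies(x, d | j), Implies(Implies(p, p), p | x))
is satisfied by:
  {x: True, p: True}
  {x: True, p: False}
  {p: True, x: False}


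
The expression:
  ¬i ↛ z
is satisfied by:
  {z: True, i: False}
  {i: False, z: False}
  {i: True, z: True}


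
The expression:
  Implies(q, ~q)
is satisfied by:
  {q: False}


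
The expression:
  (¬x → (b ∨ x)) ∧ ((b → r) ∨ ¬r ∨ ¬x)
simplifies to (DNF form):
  b ∨ x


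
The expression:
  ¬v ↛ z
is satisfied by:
  {z: True, v: False}
  {v: False, z: False}
  {v: True, z: True}


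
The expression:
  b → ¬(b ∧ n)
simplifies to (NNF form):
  ¬b ∨ ¬n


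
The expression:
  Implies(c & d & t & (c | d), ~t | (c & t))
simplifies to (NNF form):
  True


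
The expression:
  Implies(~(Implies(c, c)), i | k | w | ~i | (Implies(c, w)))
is always true.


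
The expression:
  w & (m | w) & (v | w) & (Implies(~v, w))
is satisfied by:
  {w: True}


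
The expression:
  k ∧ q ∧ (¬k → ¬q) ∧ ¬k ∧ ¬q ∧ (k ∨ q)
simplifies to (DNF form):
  False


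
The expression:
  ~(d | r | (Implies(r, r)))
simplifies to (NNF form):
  False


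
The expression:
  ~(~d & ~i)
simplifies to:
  d | i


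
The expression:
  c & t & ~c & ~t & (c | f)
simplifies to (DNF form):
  False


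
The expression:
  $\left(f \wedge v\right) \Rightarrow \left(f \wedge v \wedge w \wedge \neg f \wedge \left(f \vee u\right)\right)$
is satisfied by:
  {v: False, f: False}
  {f: True, v: False}
  {v: True, f: False}


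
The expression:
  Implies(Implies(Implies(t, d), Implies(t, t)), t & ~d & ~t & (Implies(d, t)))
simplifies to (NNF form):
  False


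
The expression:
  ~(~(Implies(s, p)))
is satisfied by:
  {p: True, s: False}
  {s: False, p: False}
  {s: True, p: True}


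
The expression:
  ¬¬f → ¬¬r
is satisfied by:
  {r: True, f: False}
  {f: False, r: False}
  {f: True, r: True}


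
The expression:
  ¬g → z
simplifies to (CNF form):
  g ∨ z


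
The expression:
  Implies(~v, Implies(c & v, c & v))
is always true.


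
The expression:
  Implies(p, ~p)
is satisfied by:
  {p: False}


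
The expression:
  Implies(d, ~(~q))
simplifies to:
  q | ~d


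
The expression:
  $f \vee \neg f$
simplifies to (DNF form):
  $\text{True}$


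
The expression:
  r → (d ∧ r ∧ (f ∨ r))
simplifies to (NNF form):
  d ∨ ¬r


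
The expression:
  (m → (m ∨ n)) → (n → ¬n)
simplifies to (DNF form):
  ¬n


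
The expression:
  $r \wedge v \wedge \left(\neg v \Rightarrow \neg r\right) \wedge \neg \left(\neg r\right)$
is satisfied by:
  {r: True, v: True}


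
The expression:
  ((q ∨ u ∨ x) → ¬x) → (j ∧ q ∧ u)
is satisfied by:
  {x: True, j: True, u: True, q: True}
  {x: True, j: True, u: True, q: False}
  {x: True, j: True, q: True, u: False}
  {x: True, j: True, q: False, u: False}
  {x: True, u: True, q: True, j: False}
  {x: True, u: True, q: False, j: False}
  {x: True, u: False, q: True, j: False}
  {x: True, u: False, q: False, j: False}
  {j: True, u: True, q: True, x: False}


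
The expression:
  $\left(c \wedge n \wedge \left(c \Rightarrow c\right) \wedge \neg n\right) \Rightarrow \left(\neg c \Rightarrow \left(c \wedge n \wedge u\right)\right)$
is always true.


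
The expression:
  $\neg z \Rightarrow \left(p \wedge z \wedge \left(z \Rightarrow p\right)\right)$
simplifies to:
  $z$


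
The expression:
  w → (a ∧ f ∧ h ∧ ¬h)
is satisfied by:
  {w: False}


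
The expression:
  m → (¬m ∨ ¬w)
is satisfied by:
  {w: False, m: False}
  {m: True, w: False}
  {w: True, m: False}


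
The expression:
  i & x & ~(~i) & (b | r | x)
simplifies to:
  i & x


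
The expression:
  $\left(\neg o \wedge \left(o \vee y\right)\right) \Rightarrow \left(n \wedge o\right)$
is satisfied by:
  {o: True, y: False}
  {y: False, o: False}
  {y: True, o: True}


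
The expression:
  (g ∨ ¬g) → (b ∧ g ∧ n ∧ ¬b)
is never true.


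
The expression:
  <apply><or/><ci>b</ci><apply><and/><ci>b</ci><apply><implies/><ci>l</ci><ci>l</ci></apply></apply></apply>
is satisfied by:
  {b: True}


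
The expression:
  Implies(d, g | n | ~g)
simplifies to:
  True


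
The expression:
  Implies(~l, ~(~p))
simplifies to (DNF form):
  l | p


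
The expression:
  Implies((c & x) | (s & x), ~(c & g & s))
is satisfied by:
  {s: False, c: False, x: False, g: False}
  {g: True, s: False, c: False, x: False}
  {x: True, s: False, c: False, g: False}
  {g: True, x: True, s: False, c: False}
  {c: True, g: False, s: False, x: False}
  {g: True, c: True, s: False, x: False}
  {x: True, c: True, g: False, s: False}
  {g: True, x: True, c: True, s: False}
  {s: True, x: False, c: False, g: False}
  {g: True, s: True, x: False, c: False}
  {x: True, s: True, g: False, c: False}
  {g: True, x: True, s: True, c: False}
  {c: True, s: True, x: False, g: False}
  {g: True, c: True, s: True, x: False}
  {x: True, c: True, s: True, g: False}


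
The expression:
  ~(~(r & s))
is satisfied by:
  {r: True, s: True}


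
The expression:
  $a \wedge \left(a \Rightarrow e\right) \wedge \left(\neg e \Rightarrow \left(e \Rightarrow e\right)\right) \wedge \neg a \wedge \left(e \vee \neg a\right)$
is never true.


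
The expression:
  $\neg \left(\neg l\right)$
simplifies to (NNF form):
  $l$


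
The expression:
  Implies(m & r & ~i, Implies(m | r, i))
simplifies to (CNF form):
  i | ~m | ~r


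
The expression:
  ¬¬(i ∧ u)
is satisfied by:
  {i: True, u: True}


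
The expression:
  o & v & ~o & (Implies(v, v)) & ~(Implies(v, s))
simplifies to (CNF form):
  False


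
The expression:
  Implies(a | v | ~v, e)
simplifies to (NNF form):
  e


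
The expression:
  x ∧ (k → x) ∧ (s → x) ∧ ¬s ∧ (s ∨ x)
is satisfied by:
  {x: True, s: False}


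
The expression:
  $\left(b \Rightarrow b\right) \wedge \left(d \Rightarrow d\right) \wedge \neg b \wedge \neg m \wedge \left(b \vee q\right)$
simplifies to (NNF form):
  $q \wedge \neg b \wedge \neg m$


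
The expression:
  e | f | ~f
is always true.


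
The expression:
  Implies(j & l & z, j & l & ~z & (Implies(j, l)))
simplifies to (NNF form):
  ~j | ~l | ~z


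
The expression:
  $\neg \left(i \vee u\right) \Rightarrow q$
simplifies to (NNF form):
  $i \vee q \vee u$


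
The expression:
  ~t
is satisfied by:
  {t: False}


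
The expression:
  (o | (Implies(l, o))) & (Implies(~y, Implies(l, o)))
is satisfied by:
  {o: True, l: False}
  {l: False, o: False}
  {l: True, o: True}


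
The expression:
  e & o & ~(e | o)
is never true.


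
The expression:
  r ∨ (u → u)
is always true.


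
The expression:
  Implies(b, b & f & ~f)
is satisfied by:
  {b: False}


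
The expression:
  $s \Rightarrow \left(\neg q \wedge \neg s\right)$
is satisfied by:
  {s: False}


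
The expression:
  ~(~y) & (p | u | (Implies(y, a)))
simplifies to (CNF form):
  y & (a | p | u)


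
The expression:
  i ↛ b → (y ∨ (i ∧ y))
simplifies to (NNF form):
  b ∨ y ∨ ¬i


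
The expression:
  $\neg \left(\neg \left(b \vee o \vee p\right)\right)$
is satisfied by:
  {b: True, o: True, p: True}
  {b: True, o: True, p: False}
  {b: True, p: True, o: False}
  {b: True, p: False, o: False}
  {o: True, p: True, b: False}
  {o: True, p: False, b: False}
  {p: True, o: False, b: False}


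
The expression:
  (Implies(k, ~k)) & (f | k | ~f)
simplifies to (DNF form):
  ~k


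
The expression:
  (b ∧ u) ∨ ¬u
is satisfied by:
  {b: True, u: False}
  {u: False, b: False}
  {u: True, b: True}


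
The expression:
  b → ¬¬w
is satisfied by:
  {w: True, b: False}
  {b: False, w: False}
  {b: True, w: True}


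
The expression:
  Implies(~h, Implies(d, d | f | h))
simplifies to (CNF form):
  True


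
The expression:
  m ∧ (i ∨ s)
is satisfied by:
  {i: True, s: True, m: True}
  {i: True, m: True, s: False}
  {s: True, m: True, i: False}


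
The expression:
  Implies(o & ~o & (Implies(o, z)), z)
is always true.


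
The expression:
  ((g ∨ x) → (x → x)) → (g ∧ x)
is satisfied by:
  {x: True, g: True}


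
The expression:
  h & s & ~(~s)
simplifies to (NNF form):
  h & s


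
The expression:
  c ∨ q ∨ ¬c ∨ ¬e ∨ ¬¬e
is always true.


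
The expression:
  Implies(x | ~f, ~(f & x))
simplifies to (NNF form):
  ~f | ~x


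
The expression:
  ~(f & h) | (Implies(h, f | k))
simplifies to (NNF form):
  True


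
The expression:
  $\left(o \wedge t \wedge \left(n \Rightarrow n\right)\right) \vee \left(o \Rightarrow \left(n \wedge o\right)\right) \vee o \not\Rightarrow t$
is always true.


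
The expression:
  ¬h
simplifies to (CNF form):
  ¬h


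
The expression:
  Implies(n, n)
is always true.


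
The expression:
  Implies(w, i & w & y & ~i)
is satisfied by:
  {w: False}


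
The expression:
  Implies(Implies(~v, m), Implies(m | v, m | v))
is always true.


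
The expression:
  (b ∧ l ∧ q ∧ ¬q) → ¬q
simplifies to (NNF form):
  True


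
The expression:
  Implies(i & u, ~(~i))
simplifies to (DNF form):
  True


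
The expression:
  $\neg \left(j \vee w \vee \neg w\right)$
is never true.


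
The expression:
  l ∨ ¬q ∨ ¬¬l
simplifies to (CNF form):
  l ∨ ¬q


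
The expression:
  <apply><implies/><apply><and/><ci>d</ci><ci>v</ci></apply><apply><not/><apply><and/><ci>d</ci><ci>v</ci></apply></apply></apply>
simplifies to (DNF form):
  <apply><or/><apply><not/><ci>d</ci></apply><apply><not/><ci>v</ci></apply></apply>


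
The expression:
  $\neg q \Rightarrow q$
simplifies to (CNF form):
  $q$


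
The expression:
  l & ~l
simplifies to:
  False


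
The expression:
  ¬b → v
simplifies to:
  b ∨ v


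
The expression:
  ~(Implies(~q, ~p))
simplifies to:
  p & ~q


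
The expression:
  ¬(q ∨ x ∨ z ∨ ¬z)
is never true.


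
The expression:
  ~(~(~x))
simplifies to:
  ~x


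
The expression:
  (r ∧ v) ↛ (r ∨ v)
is never true.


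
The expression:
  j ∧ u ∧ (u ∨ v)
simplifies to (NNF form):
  j ∧ u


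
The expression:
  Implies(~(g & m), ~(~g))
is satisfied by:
  {g: True}


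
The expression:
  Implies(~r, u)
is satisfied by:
  {r: True, u: True}
  {r: True, u: False}
  {u: True, r: False}


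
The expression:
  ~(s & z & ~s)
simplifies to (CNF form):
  True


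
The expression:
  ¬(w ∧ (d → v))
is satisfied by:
  {d: True, v: False, w: False}
  {v: False, w: False, d: False}
  {d: True, v: True, w: False}
  {v: True, d: False, w: False}
  {w: True, d: True, v: False}


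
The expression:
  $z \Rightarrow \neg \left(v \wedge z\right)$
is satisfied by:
  {v: False, z: False}
  {z: True, v: False}
  {v: True, z: False}


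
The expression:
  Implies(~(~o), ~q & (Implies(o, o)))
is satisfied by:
  {o: False, q: False}
  {q: True, o: False}
  {o: True, q: False}


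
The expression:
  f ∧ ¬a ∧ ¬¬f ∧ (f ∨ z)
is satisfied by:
  {f: True, a: False}


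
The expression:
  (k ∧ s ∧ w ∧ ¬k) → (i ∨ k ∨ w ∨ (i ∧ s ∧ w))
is always true.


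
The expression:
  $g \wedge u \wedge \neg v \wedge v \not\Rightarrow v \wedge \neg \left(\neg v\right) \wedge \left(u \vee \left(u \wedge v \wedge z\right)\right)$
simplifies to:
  $\text{False}$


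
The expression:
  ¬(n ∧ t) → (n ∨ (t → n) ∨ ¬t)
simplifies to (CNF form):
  n ∨ ¬t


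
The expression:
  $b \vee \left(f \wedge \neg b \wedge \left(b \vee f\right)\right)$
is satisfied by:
  {b: True, f: True}
  {b: True, f: False}
  {f: True, b: False}


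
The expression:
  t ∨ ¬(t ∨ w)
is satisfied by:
  {t: True, w: False}
  {w: False, t: False}
  {w: True, t: True}


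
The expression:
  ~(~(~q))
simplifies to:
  ~q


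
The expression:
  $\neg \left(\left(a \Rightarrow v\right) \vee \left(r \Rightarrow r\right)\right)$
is never true.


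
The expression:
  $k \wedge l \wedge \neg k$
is never true.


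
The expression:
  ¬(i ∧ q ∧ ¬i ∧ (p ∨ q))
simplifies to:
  True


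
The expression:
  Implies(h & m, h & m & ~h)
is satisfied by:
  {h: False, m: False}
  {m: True, h: False}
  {h: True, m: False}


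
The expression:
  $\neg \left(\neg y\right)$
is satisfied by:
  {y: True}


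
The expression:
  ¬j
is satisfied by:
  {j: False}


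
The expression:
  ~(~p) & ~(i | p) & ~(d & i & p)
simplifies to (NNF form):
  False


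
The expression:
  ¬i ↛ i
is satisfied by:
  {i: False}


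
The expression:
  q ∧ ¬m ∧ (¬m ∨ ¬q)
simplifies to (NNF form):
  q ∧ ¬m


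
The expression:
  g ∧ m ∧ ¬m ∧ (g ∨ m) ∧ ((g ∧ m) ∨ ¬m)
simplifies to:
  False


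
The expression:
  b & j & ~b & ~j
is never true.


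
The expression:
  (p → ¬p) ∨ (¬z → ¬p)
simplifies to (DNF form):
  z ∨ ¬p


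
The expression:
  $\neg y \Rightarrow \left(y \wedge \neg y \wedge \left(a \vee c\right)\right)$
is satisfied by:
  {y: True}


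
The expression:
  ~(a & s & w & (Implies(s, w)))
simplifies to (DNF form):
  ~a | ~s | ~w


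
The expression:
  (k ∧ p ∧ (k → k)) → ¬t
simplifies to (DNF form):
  ¬k ∨ ¬p ∨ ¬t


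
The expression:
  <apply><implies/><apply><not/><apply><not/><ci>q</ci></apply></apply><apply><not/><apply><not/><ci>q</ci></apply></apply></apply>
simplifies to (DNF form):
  <true/>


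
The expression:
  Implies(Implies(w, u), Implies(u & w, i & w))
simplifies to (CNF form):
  i | ~u | ~w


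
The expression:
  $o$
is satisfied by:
  {o: True}


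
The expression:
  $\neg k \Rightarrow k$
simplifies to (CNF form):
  $k$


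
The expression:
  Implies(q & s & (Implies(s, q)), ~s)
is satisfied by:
  {s: False, q: False}
  {q: True, s: False}
  {s: True, q: False}


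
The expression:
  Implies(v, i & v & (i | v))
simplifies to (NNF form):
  i | ~v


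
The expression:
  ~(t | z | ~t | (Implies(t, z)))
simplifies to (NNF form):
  False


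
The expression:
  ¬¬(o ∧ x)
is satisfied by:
  {x: True, o: True}


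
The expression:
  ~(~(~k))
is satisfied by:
  {k: False}


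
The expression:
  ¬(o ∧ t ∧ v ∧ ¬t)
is always true.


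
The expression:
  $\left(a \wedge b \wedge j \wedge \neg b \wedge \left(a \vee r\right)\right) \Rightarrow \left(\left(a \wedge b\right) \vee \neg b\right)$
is always true.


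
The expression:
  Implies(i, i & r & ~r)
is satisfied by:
  {i: False}


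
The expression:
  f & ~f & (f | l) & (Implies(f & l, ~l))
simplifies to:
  False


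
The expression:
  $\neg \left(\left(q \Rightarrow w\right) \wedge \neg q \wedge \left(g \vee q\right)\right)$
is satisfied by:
  {q: True, g: False}
  {g: False, q: False}
  {g: True, q: True}


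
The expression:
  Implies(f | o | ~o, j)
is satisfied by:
  {j: True}


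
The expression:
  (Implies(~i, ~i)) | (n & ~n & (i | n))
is always true.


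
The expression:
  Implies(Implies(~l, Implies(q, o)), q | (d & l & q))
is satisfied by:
  {q: True}


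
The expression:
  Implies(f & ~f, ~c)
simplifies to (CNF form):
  True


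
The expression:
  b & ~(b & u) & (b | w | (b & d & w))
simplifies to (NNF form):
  b & ~u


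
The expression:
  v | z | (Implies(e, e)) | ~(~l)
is always true.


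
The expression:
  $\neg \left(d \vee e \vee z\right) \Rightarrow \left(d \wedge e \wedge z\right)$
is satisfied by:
  {d: True, z: True, e: True}
  {d: True, z: True, e: False}
  {d: True, e: True, z: False}
  {d: True, e: False, z: False}
  {z: True, e: True, d: False}
  {z: True, e: False, d: False}
  {e: True, z: False, d: False}


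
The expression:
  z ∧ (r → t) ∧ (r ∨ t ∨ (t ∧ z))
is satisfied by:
  {t: True, z: True}


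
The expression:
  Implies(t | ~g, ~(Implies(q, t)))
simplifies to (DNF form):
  (g & ~t) | (q & ~t)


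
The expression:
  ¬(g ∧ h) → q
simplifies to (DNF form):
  q ∨ (g ∧ h)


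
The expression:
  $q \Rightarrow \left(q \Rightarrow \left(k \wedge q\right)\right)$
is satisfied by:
  {k: True, q: False}
  {q: False, k: False}
  {q: True, k: True}


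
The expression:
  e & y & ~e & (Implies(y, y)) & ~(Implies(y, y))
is never true.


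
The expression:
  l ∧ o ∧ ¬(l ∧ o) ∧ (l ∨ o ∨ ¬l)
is never true.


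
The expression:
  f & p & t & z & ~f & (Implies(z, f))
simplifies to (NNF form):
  False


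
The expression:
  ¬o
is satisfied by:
  {o: False}


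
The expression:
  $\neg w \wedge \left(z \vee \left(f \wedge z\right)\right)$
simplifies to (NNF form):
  $z \wedge \neg w$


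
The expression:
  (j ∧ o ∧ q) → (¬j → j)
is always true.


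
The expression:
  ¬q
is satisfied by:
  {q: False}


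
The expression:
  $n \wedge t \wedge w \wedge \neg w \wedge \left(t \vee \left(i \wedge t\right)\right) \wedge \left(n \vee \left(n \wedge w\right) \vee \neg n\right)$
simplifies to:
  $\text{False}$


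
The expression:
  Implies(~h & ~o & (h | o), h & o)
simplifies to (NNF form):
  True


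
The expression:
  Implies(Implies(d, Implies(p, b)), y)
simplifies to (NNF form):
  y | (d & p & ~b)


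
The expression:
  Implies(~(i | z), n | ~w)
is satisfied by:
  {i: True, n: True, z: True, w: False}
  {i: True, n: True, w: False, z: False}
  {i: True, z: True, w: False, n: False}
  {i: True, w: False, z: False, n: False}
  {n: True, z: True, w: False, i: False}
  {n: True, w: False, z: False, i: False}
  {z: True, n: False, w: False, i: False}
  {n: False, w: False, z: False, i: False}
  {n: True, i: True, w: True, z: True}
  {n: True, i: True, w: True, z: False}
  {i: True, w: True, z: True, n: False}
  {i: True, w: True, n: False, z: False}
  {z: True, w: True, n: True, i: False}
  {w: True, n: True, i: False, z: False}
  {w: True, z: True, i: False, n: False}


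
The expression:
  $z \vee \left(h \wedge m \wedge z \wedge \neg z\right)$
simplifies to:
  $z$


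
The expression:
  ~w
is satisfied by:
  {w: False}


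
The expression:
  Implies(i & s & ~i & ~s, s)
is always true.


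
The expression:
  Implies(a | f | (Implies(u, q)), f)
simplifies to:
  f | (u & ~a & ~q)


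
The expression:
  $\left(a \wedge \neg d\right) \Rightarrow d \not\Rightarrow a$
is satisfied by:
  {d: True, a: False}
  {a: False, d: False}
  {a: True, d: True}


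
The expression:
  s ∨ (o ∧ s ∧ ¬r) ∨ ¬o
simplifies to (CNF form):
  s ∨ ¬o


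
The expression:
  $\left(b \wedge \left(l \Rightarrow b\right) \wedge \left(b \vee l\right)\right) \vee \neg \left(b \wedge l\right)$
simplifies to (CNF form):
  $\text{True}$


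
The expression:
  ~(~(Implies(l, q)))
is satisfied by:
  {q: True, l: False}
  {l: False, q: False}
  {l: True, q: True}


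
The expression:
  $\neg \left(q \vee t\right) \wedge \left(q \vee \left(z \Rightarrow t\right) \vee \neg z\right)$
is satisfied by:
  {q: False, z: False, t: False}


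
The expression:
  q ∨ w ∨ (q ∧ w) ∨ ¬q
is always true.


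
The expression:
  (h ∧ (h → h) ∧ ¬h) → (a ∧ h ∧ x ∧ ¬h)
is always true.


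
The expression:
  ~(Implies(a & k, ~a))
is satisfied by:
  {a: True, k: True}


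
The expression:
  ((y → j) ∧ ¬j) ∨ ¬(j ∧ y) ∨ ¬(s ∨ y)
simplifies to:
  ¬j ∨ ¬y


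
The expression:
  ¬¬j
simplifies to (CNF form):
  j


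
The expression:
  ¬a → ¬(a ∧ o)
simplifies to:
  True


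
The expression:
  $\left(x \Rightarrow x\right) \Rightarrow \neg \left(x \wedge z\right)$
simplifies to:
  $\neg x \vee \neg z$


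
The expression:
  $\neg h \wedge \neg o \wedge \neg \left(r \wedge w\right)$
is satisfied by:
  {w: False, r: False, o: False, h: False}
  {r: True, h: False, w: False, o: False}
  {w: True, h: False, r: False, o: False}


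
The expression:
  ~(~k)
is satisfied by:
  {k: True}


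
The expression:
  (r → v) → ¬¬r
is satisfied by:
  {r: True}


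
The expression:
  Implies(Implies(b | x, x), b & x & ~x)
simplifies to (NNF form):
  b & ~x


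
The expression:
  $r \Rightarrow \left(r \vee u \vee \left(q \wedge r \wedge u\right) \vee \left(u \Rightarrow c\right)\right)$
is always true.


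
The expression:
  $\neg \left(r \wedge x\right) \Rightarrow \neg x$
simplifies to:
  $r \vee \neg x$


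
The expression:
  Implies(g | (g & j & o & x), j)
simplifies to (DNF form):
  j | ~g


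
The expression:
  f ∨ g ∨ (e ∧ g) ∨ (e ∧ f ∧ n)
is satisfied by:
  {g: True, f: True}
  {g: True, f: False}
  {f: True, g: False}


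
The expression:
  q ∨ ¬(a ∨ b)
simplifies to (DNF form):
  q ∨ (¬a ∧ ¬b)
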